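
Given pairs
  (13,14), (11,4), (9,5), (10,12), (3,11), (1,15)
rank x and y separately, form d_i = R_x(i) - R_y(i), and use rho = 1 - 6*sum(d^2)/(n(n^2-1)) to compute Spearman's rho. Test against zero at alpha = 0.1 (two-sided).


Step 1: Rank x and y separately (midranks; no ties here).
rank(x): 13->6, 11->5, 9->3, 10->4, 3->2, 1->1
rank(y): 14->5, 4->1, 5->2, 12->4, 11->3, 15->6
Step 2: d_i = R_x(i) - R_y(i); compute d_i^2.
  (6-5)^2=1, (5-1)^2=16, (3-2)^2=1, (4-4)^2=0, (2-3)^2=1, (1-6)^2=25
sum(d^2) = 44.
Step 3: rho = 1 - 6*44 / (6*(6^2 - 1)) = 1 - 264/210 = -0.257143.
Step 4: Under H0, t = rho * sqrt((n-2)/(1-rho^2)) = -0.5322 ~ t(4).
Step 5: Two-sided p-value from the t-distribution with 4 df = 0.622787.
Step 6: alpha = 0.1. fail to reject H0.

rho = -0.2571, p = 0.622787, fail to reject H0 at alpha = 0.1.


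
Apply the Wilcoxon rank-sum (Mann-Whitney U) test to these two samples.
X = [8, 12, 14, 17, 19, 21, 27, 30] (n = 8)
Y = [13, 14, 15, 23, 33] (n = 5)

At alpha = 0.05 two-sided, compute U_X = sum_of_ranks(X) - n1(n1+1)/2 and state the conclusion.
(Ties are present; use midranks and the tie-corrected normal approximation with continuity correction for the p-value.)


Step 1: Combine and sort all 13 observations; assign midranks.
sorted (value, group): (8,X), (12,X), (13,Y), (14,X), (14,Y), (15,Y), (17,X), (19,X), (21,X), (23,Y), (27,X), (30,X), (33,Y)
ranks: 8->1, 12->2, 13->3, 14->4.5, 14->4.5, 15->6, 17->7, 19->8, 21->9, 23->10, 27->11, 30->12, 33->13
Step 2: Rank sum for X: R1 = 1 + 2 + 4.5 + 7 + 8 + 9 + 11 + 12 = 54.5.
Step 3: U_X = R1 - n1(n1+1)/2 = 54.5 - 8*9/2 = 54.5 - 36 = 18.5.
       U_Y = n1*n2 - U_X = 40 - 18.5 = 21.5.
Step 4: Ties are present, so use the tie-corrected normal approximation (with continuity correction) for the p-value.
Step 5: p-value = 0.883458; compare to alpha = 0.05. fail to reject H0.

U_X = 18.5, p = 0.883458, fail to reject H0 at alpha = 0.05.


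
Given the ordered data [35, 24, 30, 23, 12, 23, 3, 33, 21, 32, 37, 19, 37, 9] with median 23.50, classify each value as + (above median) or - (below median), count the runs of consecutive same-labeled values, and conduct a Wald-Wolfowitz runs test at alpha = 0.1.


Step 1: Compute median = 23.50; label A = above, B = below.
Labels in order: AAABBBBABAABAB  (n_A = 7, n_B = 7)
Step 2: Count runs R = 8.
Step 3: Under H0 (random ordering), E[R] = 2*n_A*n_B/(n_A+n_B) + 1 = 2*7*7/14 + 1 = 8.0000.
        Var[R] = 2*n_A*n_B*(2*n_A*n_B - n_A - n_B) / ((n_A+n_B)^2 * (n_A+n_B-1)) = 8232/2548 = 3.2308.
        SD[R] = 1.7974.
Step 4: R = E[R], so z = 0 with no continuity correction.
Step 5: Two-sided p-value via normal approximation = 2*(1 - Phi(|z|)) = 1.000000.
Step 6: alpha = 0.1. fail to reject H0.

R = 8, z = 0.0000, p = 1.000000, fail to reject H0.


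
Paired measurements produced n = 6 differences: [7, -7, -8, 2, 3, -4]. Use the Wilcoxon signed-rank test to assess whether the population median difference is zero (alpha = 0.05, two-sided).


Step 1: Drop any zero differences (none here) and take |d_i|.
|d| = [7, 7, 8, 2, 3, 4]
Step 2: Midrank |d_i| (ties get averaged ranks).
ranks: |7|->4.5, |7|->4.5, |8|->6, |2|->1, |3|->2, |4|->3
Step 3: Attach original signs; sum ranks with positive sign and with negative sign.
W+ = 4.5 + 1 + 2 = 7.5
W- = 4.5 + 6 + 3 = 13.5
(Check: W+ + W- = 21 should equal n(n+1)/2 = 21.)
Step 4: Test statistic W = min(W+, W-) = 7.5.
Step 5: Ties in |d|, so use the tie-corrected normal approximation.
        E[W] = n(n+1)/4 = 6*7/4 = 10.5.
        Tie groups: |d|=7 (t=2); sum(t^3 - t) = 6.
        Var[W] = n(n+1)(2n+1)/24 - sum(t^3-t)/48 = 546/24 - 6/48 = 22.625.
        z = (W - E[W]) / sqrt(Var[W]) = (7.5 - 10.5) / 4.7566 = -0.6307.
        Two-sided p = 2*Phi(z) = 0.528233.
Step 6: alpha = 0.05. fail to reject H0.

W+ = 7.5, W- = 13.5, W = min = 7.5, p = 0.528233, fail to reject H0.


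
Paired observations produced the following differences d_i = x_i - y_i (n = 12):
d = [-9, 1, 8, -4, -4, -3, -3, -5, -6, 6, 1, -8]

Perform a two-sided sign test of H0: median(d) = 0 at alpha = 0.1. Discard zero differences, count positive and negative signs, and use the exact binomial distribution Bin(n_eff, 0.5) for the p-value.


Step 1: Discard zero differences. Original n = 12; n_eff = number of nonzero differences = 12.
Nonzero differences (with sign): -9, +1, +8, -4, -4, -3, -3, -5, -6, +6, +1, -8
Step 2: Count signs: positive = 4, negative = 8.
Step 3: Under H0: P(positive) = 0.5, so the number of positives S ~ Bin(12, 0.5).
Step 4: Two-sided exact p-value = sum of Bin(12,0.5) probabilities at or below the observed probability = 0.387695.
Step 5: alpha = 0.1. fail to reject H0.

n_eff = 12, pos = 4, neg = 8, p = 0.387695, fail to reject H0.


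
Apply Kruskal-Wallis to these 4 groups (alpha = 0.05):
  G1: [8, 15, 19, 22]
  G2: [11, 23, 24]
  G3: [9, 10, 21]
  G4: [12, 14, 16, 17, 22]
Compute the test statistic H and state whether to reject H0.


Step 1: Combine all N = 15 observations and assign midranks.
sorted (value, group, rank): (8,G1,1), (9,G3,2), (10,G3,3), (11,G2,4), (12,G4,5), (14,G4,6), (15,G1,7), (16,G4,8), (17,G4,9), (19,G1,10), (21,G3,11), (22,G1,12.5), (22,G4,12.5), (23,G2,14), (24,G2,15)
Step 2: Sum ranks within each group.
R_1 = 30.5 (n_1 = 4)
R_2 = 33 (n_2 = 3)
R_3 = 16 (n_3 = 3)
R_4 = 40.5 (n_4 = 5)
Step 3: H = 12/(N(N+1)) * sum(R_i^2/n_i) - 3(N+1)
     = 12/(15*16) * (30.5^2/4 + 33^2/3 + 16^2/3 + 40.5^2/5) - 3*16
     = 0.050000 * 1008.95 - 48
     = 2.447292.
Step 4: Ties present; correction factor C = 1 - 6/(15^3 - 15) = 0.998214. Corrected H = 2.447292 / 0.998214 = 2.451670.
Step 5: Under H0, H ~ chi^2(3); p-value = 0.484089.
Step 6: alpha = 0.05. fail to reject H0.

H = 2.4517, df = 3, p = 0.484089, fail to reject H0.


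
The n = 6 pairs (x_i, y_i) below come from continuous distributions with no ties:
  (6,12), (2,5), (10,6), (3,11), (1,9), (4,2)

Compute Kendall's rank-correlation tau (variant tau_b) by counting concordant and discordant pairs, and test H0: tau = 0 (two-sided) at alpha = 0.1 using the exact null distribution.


Step 1: Enumerate the 15 unordered pairs (i,j) with i<j and classify each by sign(x_j-x_i) * sign(y_j-y_i).
  (1,2):dx=-4,dy=-7->C; (1,3):dx=+4,dy=-6->D; (1,4):dx=-3,dy=-1->C; (1,5):dx=-5,dy=-3->C
  (1,6):dx=-2,dy=-10->C; (2,3):dx=+8,dy=+1->C; (2,4):dx=+1,dy=+6->C; (2,5):dx=-1,dy=+4->D
  (2,6):dx=+2,dy=-3->D; (3,4):dx=-7,dy=+5->D; (3,5):dx=-9,dy=+3->D; (3,6):dx=-6,dy=-4->C
  (4,5):dx=-2,dy=-2->C; (4,6):dx=+1,dy=-9->D; (5,6):dx=+3,dy=-7->D
Step 2: C = 8, D = 7, total pairs = 15.
Step 3: tau = (C - D)/(n(n-1)/2) = (8 - 7)/15 = 0.066667.
Step 4: Exact two-sided p-value (enumerate n! = 720 permutations of y under H0): p = 1.000000.
Step 5: alpha = 0.1. fail to reject H0.

tau_b = 0.0667 (C=8, D=7), p = 1.000000, fail to reject H0.


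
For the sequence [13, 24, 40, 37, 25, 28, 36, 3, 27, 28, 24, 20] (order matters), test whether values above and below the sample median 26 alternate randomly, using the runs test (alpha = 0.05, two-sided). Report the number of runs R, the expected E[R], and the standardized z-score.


Step 1: Compute median = 26; label A = above, B = below.
Labels in order: BBAABAABAABB  (n_A = 6, n_B = 6)
Step 2: Count runs R = 7.
Step 3: Under H0 (random ordering), E[R] = 2*n_A*n_B/(n_A+n_B) + 1 = 2*6*6/12 + 1 = 7.0000.
        Var[R] = 2*n_A*n_B*(2*n_A*n_B - n_A - n_B) / ((n_A+n_B)^2 * (n_A+n_B-1)) = 4320/1584 = 2.7273.
        SD[R] = 1.6514.
Step 4: R = E[R], so z = 0 with no continuity correction.
Step 5: Two-sided p-value via normal approximation = 2*(1 - Phi(|z|)) = 1.000000.
Step 6: alpha = 0.05. fail to reject H0.

R = 7, z = 0.0000, p = 1.000000, fail to reject H0.


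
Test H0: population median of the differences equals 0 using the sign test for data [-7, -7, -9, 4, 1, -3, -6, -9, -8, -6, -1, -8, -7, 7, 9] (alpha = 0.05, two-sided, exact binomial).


Step 1: Discard zero differences. Original n = 15; n_eff = number of nonzero differences = 15.
Nonzero differences (with sign): -7, -7, -9, +4, +1, -3, -6, -9, -8, -6, -1, -8, -7, +7, +9
Step 2: Count signs: positive = 4, negative = 11.
Step 3: Under H0: P(positive) = 0.5, so the number of positives S ~ Bin(15, 0.5).
Step 4: Two-sided exact p-value = sum of Bin(15,0.5) probabilities at or below the observed probability = 0.118469.
Step 5: alpha = 0.05. fail to reject H0.

n_eff = 15, pos = 4, neg = 11, p = 0.118469, fail to reject H0.


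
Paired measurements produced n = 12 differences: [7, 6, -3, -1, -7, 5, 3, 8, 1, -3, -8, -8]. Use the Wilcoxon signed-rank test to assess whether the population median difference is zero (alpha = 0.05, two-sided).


Step 1: Drop any zero differences (none here) and take |d_i|.
|d| = [7, 6, 3, 1, 7, 5, 3, 8, 1, 3, 8, 8]
Step 2: Midrank |d_i| (ties get averaged ranks).
ranks: |7|->8.5, |6|->7, |3|->4, |1|->1.5, |7|->8.5, |5|->6, |3|->4, |8|->11, |1|->1.5, |3|->4, |8|->11, |8|->11
Step 3: Attach original signs; sum ranks with positive sign and with negative sign.
W+ = 8.5 + 7 + 6 + 4 + 11 + 1.5 = 38
W- = 4 + 1.5 + 8.5 + 4 + 11 + 11 = 40
(Check: W+ + W- = 78 should equal n(n+1)/2 = 78.)
Step 4: Test statistic W = min(W+, W-) = 38.
Step 5: Ties in |d|, so use the tie-corrected normal approximation.
        E[W] = n(n+1)/4 = 12*13/4 = 39.
        Tie groups: |d|=1 (t=2), |d|=3 (t=3), |d|=7 (t=2), |d|=8 (t=3); sum(t^3 - t) = 60.
        Var[W] = n(n+1)(2n+1)/24 - sum(t^3-t)/48 = 3900/24 - 60/48 = 161.25.
        z = (W - E[W]) / sqrt(Var[W]) = (38 - 39) / 12.6984 = -0.0787.
        Two-sided p = 2*Phi(z) = 0.937232.
Step 6: alpha = 0.05. fail to reject H0.

W+ = 38, W- = 40, W = min = 38, p = 0.937232, fail to reject H0.


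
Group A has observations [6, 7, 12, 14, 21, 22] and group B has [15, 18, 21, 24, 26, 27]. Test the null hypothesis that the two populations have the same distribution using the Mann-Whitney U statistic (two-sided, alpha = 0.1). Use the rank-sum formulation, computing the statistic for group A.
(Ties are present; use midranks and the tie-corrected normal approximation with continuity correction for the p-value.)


Step 1: Combine and sort all 12 observations; assign midranks.
sorted (value, group): (6,X), (7,X), (12,X), (14,X), (15,Y), (18,Y), (21,X), (21,Y), (22,X), (24,Y), (26,Y), (27,Y)
ranks: 6->1, 7->2, 12->3, 14->4, 15->5, 18->6, 21->7.5, 21->7.5, 22->9, 24->10, 26->11, 27->12
Step 2: Rank sum for X: R1 = 1 + 2 + 3 + 4 + 7.5 + 9 = 26.5.
Step 3: U_X = R1 - n1(n1+1)/2 = 26.5 - 6*7/2 = 26.5 - 21 = 5.5.
       U_Y = n1*n2 - U_X = 36 - 5.5 = 30.5.
Step 4: Ties are present, so use the tie-corrected normal approximation (with continuity correction) for the p-value.
Step 5: p-value = 0.054241; compare to alpha = 0.1. reject H0.

U_X = 5.5, p = 0.054241, reject H0 at alpha = 0.1.


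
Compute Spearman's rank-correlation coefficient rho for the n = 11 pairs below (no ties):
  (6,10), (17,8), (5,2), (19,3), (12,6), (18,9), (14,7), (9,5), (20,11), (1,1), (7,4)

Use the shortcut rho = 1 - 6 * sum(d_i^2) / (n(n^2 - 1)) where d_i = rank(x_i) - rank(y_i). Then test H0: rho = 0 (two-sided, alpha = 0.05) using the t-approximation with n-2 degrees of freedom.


Step 1: Rank x and y separately (midranks; no ties here).
rank(x): 6->3, 17->8, 5->2, 19->10, 12->6, 18->9, 14->7, 9->5, 20->11, 1->1, 7->4
rank(y): 10->10, 8->8, 2->2, 3->3, 6->6, 9->9, 7->7, 5->5, 11->11, 1->1, 4->4
Step 2: d_i = R_x(i) - R_y(i); compute d_i^2.
  (3-10)^2=49, (8-8)^2=0, (2-2)^2=0, (10-3)^2=49, (6-6)^2=0, (9-9)^2=0, (7-7)^2=0, (5-5)^2=0, (11-11)^2=0, (1-1)^2=0, (4-4)^2=0
sum(d^2) = 98.
Step 3: rho = 1 - 6*98 / (11*(11^2 - 1)) = 1 - 588/1320 = 0.554545.
Step 4: Under H0, t = rho * sqrt((n-2)/(1-rho^2)) = 1.9992 ~ t(9).
Step 5: Two-sided p-value from the t-distribution with 9 df = 0.076652.
Step 6: alpha = 0.05. fail to reject H0.

rho = 0.5545, p = 0.076652, fail to reject H0 at alpha = 0.05.


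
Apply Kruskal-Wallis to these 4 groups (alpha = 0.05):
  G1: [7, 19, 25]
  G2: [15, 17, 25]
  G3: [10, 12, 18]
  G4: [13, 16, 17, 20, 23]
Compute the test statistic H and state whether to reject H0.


Step 1: Combine all N = 14 observations and assign midranks.
sorted (value, group, rank): (7,G1,1), (10,G3,2), (12,G3,3), (13,G4,4), (15,G2,5), (16,G4,6), (17,G2,7.5), (17,G4,7.5), (18,G3,9), (19,G1,10), (20,G4,11), (23,G4,12), (25,G1,13.5), (25,G2,13.5)
Step 2: Sum ranks within each group.
R_1 = 24.5 (n_1 = 3)
R_2 = 26 (n_2 = 3)
R_3 = 14 (n_3 = 3)
R_4 = 40.5 (n_4 = 5)
Step 3: H = 12/(N(N+1)) * sum(R_i^2/n_i) - 3(N+1)
     = 12/(14*15) * (24.5^2/3 + 26^2/3 + 14^2/3 + 40.5^2/5) - 3*15
     = 0.057143 * 818.8 - 45
     = 1.788571.
Step 4: Ties present; correction factor C = 1 - 12/(14^3 - 14) = 0.995604. Corrected H = 1.788571 / 0.995604 = 1.796468.
Step 5: Under H0, H ~ chi^2(3); p-value = 0.615704.
Step 6: alpha = 0.05. fail to reject H0.

H = 1.7965, df = 3, p = 0.615704, fail to reject H0.


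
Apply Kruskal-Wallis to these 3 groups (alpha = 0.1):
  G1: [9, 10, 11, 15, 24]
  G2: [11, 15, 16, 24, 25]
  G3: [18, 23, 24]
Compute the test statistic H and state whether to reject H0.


Step 1: Combine all N = 13 observations and assign midranks.
sorted (value, group, rank): (9,G1,1), (10,G1,2), (11,G1,3.5), (11,G2,3.5), (15,G1,5.5), (15,G2,5.5), (16,G2,7), (18,G3,8), (23,G3,9), (24,G1,11), (24,G2,11), (24,G3,11), (25,G2,13)
Step 2: Sum ranks within each group.
R_1 = 23 (n_1 = 5)
R_2 = 40 (n_2 = 5)
R_3 = 28 (n_3 = 3)
Step 3: H = 12/(N(N+1)) * sum(R_i^2/n_i) - 3(N+1)
     = 12/(13*14) * (23^2/5 + 40^2/5 + 28^2/3) - 3*14
     = 0.065934 * 687.133 - 42
     = 3.305495.
Step 4: Ties present; correction factor C = 1 - 36/(13^3 - 13) = 0.983516. Corrected H = 3.305495 / 0.983516 = 3.360894.
Step 5: Under H0, H ~ chi^2(2); p-value = 0.186291.
Step 6: alpha = 0.1. fail to reject H0.

H = 3.3609, df = 2, p = 0.186291, fail to reject H0.


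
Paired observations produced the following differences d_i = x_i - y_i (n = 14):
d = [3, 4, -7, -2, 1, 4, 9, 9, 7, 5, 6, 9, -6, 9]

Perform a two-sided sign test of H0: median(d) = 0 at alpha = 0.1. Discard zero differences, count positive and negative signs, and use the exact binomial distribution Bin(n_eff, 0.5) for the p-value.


Step 1: Discard zero differences. Original n = 14; n_eff = number of nonzero differences = 14.
Nonzero differences (with sign): +3, +4, -7, -2, +1, +4, +9, +9, +7, +5, +6, +9, -6, +9
Step 2: Count signs: positive = 11, negative = 3.
Step 3: Under H0: P(positive) = 0.5, so the number of positives S ~ Bin(14, 0.5).
Step 4: Two-sided exact p-value = sum of Bin(14,0.5) probabilities at or below the observed probability = 0.057373.
Step 5: alpha = 0.1. reject H0.

n_eff = 14, pos = 11, neg = 3, p = 0.057373, reject H0.


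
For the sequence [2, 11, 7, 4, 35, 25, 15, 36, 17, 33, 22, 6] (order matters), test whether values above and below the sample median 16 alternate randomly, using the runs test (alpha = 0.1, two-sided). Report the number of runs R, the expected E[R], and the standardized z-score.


Step 1: Compute median = 16; label A = above, B = below.
Labels in order: BBBBAABAAAAB  (n_A = 6, n_B = 6)
Step 2: Count runs R = 5.
Step 3: Under H0 (random ordering), E[R] = 2*n_A*n_B/(n_A+n_B) + 1 = 2*6*6/12 + 1 = 7.0000.
        Var[R] = 2*n_A*n_B*(2*n_A*n_B - n_A - n_B) / ((n_A+n_B)^2 * (n_A+n_B-1)) = 4320/1584 = 2.7273.
        SD[R] = 1.6514.
Step 4: Continuity-corrected z = (R + 0.5 - E[R]) / SD[R] = (5 + 0.5 - 7.0000) / 1.6514 = -0.9083.
Step 5: Two-sided p-value via normal approximation = 2*(1 - Phi(|z|)) = 0.363722.
Step 6: alpha = 0.1. fail to reject H0.

R = 5, z = -0.9083, p = 0.363722, fail to reject H0.


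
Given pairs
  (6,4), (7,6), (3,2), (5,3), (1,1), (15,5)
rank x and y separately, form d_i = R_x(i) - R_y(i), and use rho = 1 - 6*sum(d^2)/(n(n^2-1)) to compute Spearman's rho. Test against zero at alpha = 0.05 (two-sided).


Step 1: Rank x and y separately (midranks; no ties here).
rank(x): 6->4, 7->5, 3->2, 5->3, 1->1, 15->6
rank(y): 4->4, 6->6, 2->2, 3->3, 1->1, 5->5
Step 2: d_i = R_x(i) - R_y(i); compute d_i^2.
  (4-4)^2=0, (5-6)^2=1, (2-2)^2=0, (3-3)^2=0, (1-1)^2=0, (6-5)^2=1
sum(d^2) = 2.
Step 3: rho = 1 - 6*2 / (6*(6^2 - 1)) = 1 - 12/210 = 0.942857.
Step 4: Under H0, t = rho * sqrt((n-2)/(1-rho^2)) = 5.6595 ~ t(4).
Step 5: Two-sided p-value from the t-distribution with 4 df = 0.004805.
Step 6: alpha = 0.05. reject H0.

rho = 0.9429, p = 0.004805, reject H0 at alpha = 0.05.


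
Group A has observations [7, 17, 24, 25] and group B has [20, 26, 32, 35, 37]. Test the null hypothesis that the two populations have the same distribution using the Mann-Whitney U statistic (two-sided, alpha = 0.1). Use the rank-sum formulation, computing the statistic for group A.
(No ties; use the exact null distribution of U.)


Step 1: Combine and sort all 9 observations; assign midranks.
sorted (value, group): (7,X), (17,X), (20,Y), (24,X), (25,X), (26,Y), (32,Y), (35,Y), (37,Y)
ranks: 7->1, 17->2, 20->3, 24->4, 25->5, 26->6, 32->7, 35->8, 37->9
Step 2: Rank sum for X: R1 = 1 + 2 + 4 + 5 = 12.
Step 3: U_X = R1 - n1(n1+1)/2 = 12 - 4*5/2 = 12 - 10 = 2.
       U_Y = n1*n2 - U_X = 20 - 2 = 18.
Step 4: No ties, so the exact null distribution of U (based on enumerating the C(9,4) = 126 equally likely rank assignments) gives the two-sided p-value.
Step 5: p-value = 0.063492; compare to alpha = 0.1. reject H0.

U_X = 2, p = 0.063492, reject H0 at alpha = 0.1.


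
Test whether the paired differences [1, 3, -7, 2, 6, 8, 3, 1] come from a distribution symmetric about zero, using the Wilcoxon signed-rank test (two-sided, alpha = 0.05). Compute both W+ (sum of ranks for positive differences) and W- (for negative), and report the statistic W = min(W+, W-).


Step 1: Drop any zero differences (none here) and take |d_i|.
|d| = [1, 3, 7, 2, 6, 8, 3, 1]
Step 2: Midrank |d_i| (ties get averaged ranks).
ranks: |1|->1.5, |3|->4.5, |7|->7, |2|->3, |6|->6, |8|->8, |3|->4.5, |1|->1.5
Step 3: Attach original signs; sum ranks with positive sign and with negative sign.
W+ = 1.5 + 4.5 + 3 + 6 + 8 + 4.5 + 1.5 = 29
W- = 7 = 7
(Check: W+ + W- = 36 should equal n(n+1)/2 = 36.)
Step 4: Test statistic W = min(W+, W-) = 7.
Step 5: Ties in |d|, so use the tie-corrected normal approximation.
        E[W] = n(n+1)/4 = 8*9/4 = 18.
        Tie groups: |d|=1 (t=2), |d|=3 (t=2); sum(t^3 - t) = 12.
        Var[W] = n(n+1)(2n+1)/24 - sum(t^3-t)/48 = 1224/24 - 12/48 = 50.75.
        z = (W - E[W]) / sqrt(Var[W]) = (7 - 18) / 7.1239 = -1.5441.
        Two-sided p = 2*Phi(z) = 0.122565.
Step 6: alpha = 0.05. fail to reject H0.

W+ = 29, W- = 7, W = min = 7, p = 0.122565, fail to reject H0.


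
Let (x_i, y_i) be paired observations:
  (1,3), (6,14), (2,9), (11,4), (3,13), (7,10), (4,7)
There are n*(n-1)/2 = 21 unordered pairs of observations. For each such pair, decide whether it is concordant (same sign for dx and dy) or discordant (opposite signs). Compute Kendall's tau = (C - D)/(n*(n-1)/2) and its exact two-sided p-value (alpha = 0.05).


Step 1: Enumerate the 21 unordered pairs (i,j) with i<j and classify each by sign(x_j-x_i) * sign(y_j-y_i).
  (1,2):dx=+5,dy=+11->C; (1,3):dx=+1,dy=+6->C; (1,4):dx=+10,dy=+1->C; (1,5):dx=+2,dy=+10->C
  (1,6):dx=+6,dy=+7->C; (1,7):dx=+3,dy=+4->C; (2,3):dx=-4,dy=-5->C; (2,4):dx=+5,dy=-10->D
  (2,5):dx=-3,dy=-1->C; (2,6):dx=+1,dy=-4->D; (2,7):dx=-2,dy=-7->C; (3,4):dx=+9,dy=-5->D
  (3,5):dx=+1,dy=+4->C; (3,6):dx=+5,dy=+1->C; (3,7):dx=+2,dy=-2->D; (4,5):dx=-8,dy=+9->D
  (4,6):dx=-4,dy=+6->D; (4,7):dx=-7,dy=+3->D; (5,6):dx=+4,dy=-3->D; (5,7):dx=+1,dy=-6->D
  (6,7):dx=-3,dy=-3->C
Step 2: C = 12, D = 9, total pairs = 21.
Step 3: tau = (C - D)/(n(n-1)/2) = (12 - 9)/21 = 0.142857.
Step 4: Exact two-sided p-value (enumerate n! = 5040 permutations of y under H0): p = 0.772619.
Step 5: alpha = 0.05. fail to reject H0.

tau_b = 0.1429 (C=12, D=9), p = 0.772619, fail to reject H0.


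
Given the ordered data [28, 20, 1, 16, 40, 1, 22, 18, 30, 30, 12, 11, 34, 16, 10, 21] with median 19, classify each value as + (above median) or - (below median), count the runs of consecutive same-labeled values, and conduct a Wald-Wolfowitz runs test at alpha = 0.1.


Step 1: Compute median = 19; label A = above, B = below.
Labels in order: AABBABABAABBABBA  (n_A = 8, n_B = 8)
Step 2: Count runs R = 11.
Step 3: Under H0 (random ordering), E[R] = 2*n_A*n_B/(n_A+n_B) + 1 = 2*8*8/16 + 1 = 9.0000.
        Var[R] = 2*n_A*n_B*(2*n_A*n_B - n_A - n_B) / ((n_A+n_B)^2 * (n_A+n_B-1)) = 14336/3840 = 3.7333.
        SD[R] = 1.9322.
Step 4: Continuity-corrected z = (R - 0.5 - E[R]) / SD[R] = (11 - 0.5 - 9.0000) / 1.9322 = 0.7763.
Step 5: Two-sided p-value via normal approximation = 2*(1 - Phi(|z|)) = 0.437558.
Step 6: alpha = 0.1. fail to reject H0.

R = 11, z = 0.7763, p = 0.437558, fail to reject H0.


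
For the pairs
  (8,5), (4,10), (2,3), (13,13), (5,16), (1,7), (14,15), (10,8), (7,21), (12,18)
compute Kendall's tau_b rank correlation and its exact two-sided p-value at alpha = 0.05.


Step 1: Enumerate the 45 unordered pairs (i,j) with i<j and classify each by sign(x_j-x_i) * sign(y_j-y_i).
  (1,2):dx=-4,dy=+5->D; (1,3):dx=-6,dy=-2->C; (1,4):dx=+5,dy=+8->C; (1,5):dx=-3,dy=+11->D
  (1,6):dx=-7,dy=+2->D; (1,7):dx=+6,dy=+10->C; (1,8):dx=+2,dy=+3->C; (1,9):dx=-1,dy=+16->D
  (1,10):dx=+4,dy=+13->C; (2,3):dx=-2,dy=-7->C; (2,4):dx=+9,dy=+3->C; (2,5):dx=+1,dy=+6->C
  (2,6):dx=-3,dy=-3->C; (2,7):dx=+10,dy=+5->C; (2,8):dx=+6,dy=-2->D; (2,9):dx=+3,dy=+11->C
  (2,10):dx=+8,dy=+8->C; (3,4):dx=+11,dy=+10->C; (3,5):dx=+3,dy=+13->C; (3,6):dx=-1,dy=+4->D
  (3,7):dx=+12,dy=+12->C; (3,8):dx=+8,dy=+5->C; (3,9):dx=+5,dy=+18->C; (3,10):dx=+10,dy=+15->C
  (4,5):dx=-8,dy=+3->D; (4,6):dx=-12,dy=-6->C; (4,7):dx=+1,dy=+2->C; (4,8):dx=-3,dy=-5->C
  (4,9):dx=-6,dy=+8->D; (4,10):dx=-1,dy=+5->D; (5,6):dx=-4,dy=-9->C; (5,7):dx=+9,dy=-1->D
  (5,8):dx=+5,dy=-8->D; (5,9):dx=+2,dy=+5->C; (5,10):dx=+7,dy=+2->C; (6,7):dx=+13,dy=+8->C
  (6,8):dx=+9,dy=+1->C; (6,9):dx=+6,dy=+14->C; (6,10):dx=+11,dy=+11->C; (7,8):dx=-4,dy=-7->C
  (7,9):dx=-7,dy=+6->D; (7,10):dx=-2,dy=+3->D; (8,9):dx=-3,dy=+13->D; (8,10):dx=+2,dy=+10->C
  (9,10):dx=+5,dy=-3->D
Step 2: C = 30, D = 15, total pairs = 45.
Step 3: tau = (C - D)/(n(n-1)/2) = (30 - 15)/45 = 0.333333.
Step 4: Exact two-sided p-value (enumerate n! = 3628800 permutations of y under H0): p = 0.216373.
Step 5: alpha = 0.05. fail to reject H0.

tau_b = 0.3333 (C=30, D=15), p = 0.216373, fail to reject H0.


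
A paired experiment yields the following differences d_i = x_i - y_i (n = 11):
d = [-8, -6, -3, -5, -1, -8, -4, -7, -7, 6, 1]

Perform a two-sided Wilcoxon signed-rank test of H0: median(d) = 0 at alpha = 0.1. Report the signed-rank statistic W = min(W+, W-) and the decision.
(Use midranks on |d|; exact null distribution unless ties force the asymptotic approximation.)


Step 1: Drop any zero differences (none here) and take |d_i|.
|d| = [8, 6, 3, 5, 1, 8, 4, 7, 7, 6, 1]
Step 2: Midrank |d_i| (ties get averaged ranks).
ranks: |8|->10.5, |6|->6.5, |3|->3, |5|->5, |1|->1.5, |8|->10.5, |4|->4, |7|->8.5, |7|->8.5, |6|->6.5, |1|->1.5
Step 3: Attach original signs; sum ranks with positive sign and with negative sign.
W+ = 6.5 + 1.5 = 8
W- = 10.5 + 6.5 + 3 + 5 + 1.5 + 10.5 + 4 + 8.5 + 8.5 = 58
(Check: W+ + W- = 66 should equal n(n+1)/2 = 66.)
Step 4: Test statistic W = min(W+, W-) = 8.
Step 5: Ties in |d|, so use the tie-corrected normal approximation.
        E[W] = n(n+1)/4 = 11*12/4 = 33.
        Tie groups: |d|=1 (t=2), |d|=6 (t=2), |d|=7 (t=2), |d|=8 (t=2); sum(t^3 - t) = 24.
        Var[W] = n(n+1)(2n+1)/24 - sum(t^3-t)/48 = 3036/24 - 24/48 = 126.
        z = (W - E[W]) / sqrt(Var[W]) = (8 - 33) / 11.2250 = -2.2272.
        Two-sided p = 2*Phi(z) = 0.025935.
Step 6: alpha = 0.1. reject H0.

W+ = 8, W- = 58, W = min = 8, p = 0.025935, reject H0.


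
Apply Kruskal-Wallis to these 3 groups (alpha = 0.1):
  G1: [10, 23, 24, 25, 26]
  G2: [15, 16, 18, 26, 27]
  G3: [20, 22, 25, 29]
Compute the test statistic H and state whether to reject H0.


Step 1: Combine all N = 14 observations and assign midranks.
sorted (value, group, rank): (10,G1,1), (15,G2,2), (16,G2,3), (18,G2,4), (20,G3,5), (22,G3,6), (23,G1,7), (24,G1,8), (25,G1,9.5), (25,G3,9.5), (26,G1,11.5), (26,G2,11.5), (27,G2,13), (29,G3,14)
Step 2: Sum ranks within each group.
R_1 = 37 (n_1 = 5)
R_2 = 33.5 (n_2 = 5)
R_3 = 34.5 (n_3 = 4)
Step 3: H = 12/(N(N+1)) * sum(R_i^2/n_i) - 3(N+1)
     = 12/(14*15) * (37^2/5 + 33.5^2/5 + 34.5^2/4) - 3*15
     = 0.057143 * 795.812 - 45
     = 0.475000.
Step 4: Ties present; correction factor C = 1 - 12/(14^3 - 14) = 0.995604. Corrected H = 0.475000 / 0.995604 = 0.477097.
Step 5: Under H0, H ~ chi^2(2); p-value = 0.787770.
Step 6: alpha = 0.1. fail to reject H0.

H = 0.4771, df = 2, p = 0.787770, fail to reject H0.


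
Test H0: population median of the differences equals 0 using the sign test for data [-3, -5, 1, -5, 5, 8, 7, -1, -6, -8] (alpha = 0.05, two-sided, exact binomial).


Step 1: Discard zero differences. Original n = 10; n_eff = number of nonzero differences = 10.
Nonzero differences (with sign): -3, -5, +1, -5, +5, +8, +7, -1, -6, -8
Step 2: Count signs: positive = 4, negative = 6.
Step 3: Under H0: P(positive) = 0.5, so the number of positives S ~ Bin(10, 0.5).
Step 4: Two-sided exact p-value = sum of Bin(10,0.5) probabilities at or below the observed probability = 0.753906.
Step 5: alpha = 0.05. fail to reject H0.

n_eff = 10, pos = 4, neg = 6, p = 0.753906, fail to reject H0.


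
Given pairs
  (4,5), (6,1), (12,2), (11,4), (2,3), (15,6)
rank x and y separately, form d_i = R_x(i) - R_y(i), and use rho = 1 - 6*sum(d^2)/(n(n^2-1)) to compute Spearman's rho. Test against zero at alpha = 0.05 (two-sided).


Step 1: Rank x and y separately (midranks; no ties here).
rank(x): 4->2, 6->3, 12->5, 11->4, 2->1, 15->6
rank(y): 5->5, 1->1, 2->2, 4->4, 3->3, 6->6
Step 2: d_i = R_x(i) - R_y(i); compute d_i^2.
  (2-5)^2=9, (3-1)^2=4, (5-2)^2=9, (4-4)^2=0, (1-3)^2=4, (6-6)^2=0
sum(d^2) = 26.
Step 3: rho = 1 - 6*26 / (6*(6^2 - 1)) = 1 - 156/210 = 0.257143.
Step 4: Under H0, t = rho * sqrt((n-2)/(1-rho^2)) = 0.5322 ~ t(4).
Step 5: Two-sided p-value from the t-distribution with 4 df = 0.622787.
Step 6: alpha = 0.05. fail to reject H0.

rho = 0.2571, p = 0.622787, fail to reject H0 at alpha = 0.05.


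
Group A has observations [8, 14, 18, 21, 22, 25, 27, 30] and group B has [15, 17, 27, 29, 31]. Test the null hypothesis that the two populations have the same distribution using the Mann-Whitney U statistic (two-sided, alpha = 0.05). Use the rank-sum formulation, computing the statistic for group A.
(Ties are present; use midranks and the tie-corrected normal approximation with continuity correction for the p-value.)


Step 1: Combine and sort all 13 observations; assign midranks.
sorted (value, group): (8,X), (14,X), (15,Y), (17,Y), (18,X), (21,X), (22,X), (25,X), (27,X), (27,Y), (29,Y), (30,X), (31,Y)
ranks: 8->1, 14->2, 15->3, 17->4, 18->5, 21->6, 22->7, 25->8, 27->9.5, 27->9.5, 29->11, 30->12, 31->13
Step 2: Rank sum for X: R1 = 1 + 2 + 5 + 6 + 7 + 8 + 9.5 + 12 = 50.5.
Step 3: U_X = R1 - n1(n1+1)/2 = 50.5 - 8*9/2 = 50.5 - 36 = 14.5.
       U_Y = n1*n2 - U_X = 40 - 14.5 = 25.5.
Step 4: Ties are present, so use the tie-corrected normal approximation (with continuity correction) for the p-value.
Step 5: p-value = 0.463600; compare to alpha = 0.05. fail to reject H0.

U_X = 14.5, p = 0.463600, fail to reject H0 at alpha = 0.05.


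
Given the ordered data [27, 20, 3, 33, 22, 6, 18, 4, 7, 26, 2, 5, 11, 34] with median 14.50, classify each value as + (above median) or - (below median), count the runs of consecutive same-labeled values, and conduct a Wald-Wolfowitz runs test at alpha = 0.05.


Step 1: Compute median = 14.50; label A = above, B = below.
Labels in order: AABAABABBABBBA  (n_A = 7, n_B = 7)
Step 2: Count runs R = 9.
Step 3: Under H0 (random ordering), E[R] = 2*n_A*n_B/(n_A+n_B) + 1 = 2*7*7/14 + 1 = 8.0000.
        Var[R] = 2*n_A*n_B*(2*n_A*n_B - n_A - n_B) / ((n_A+n_B)^2 * (n_A+n_B-1)) = 8232/2548 = 3.2308.
        SD[R] = 1.7974.
Step 4: Continuity-corrected z = (R - 0.5 - E[R]) / SD[R] = (9 - 0.5 - 8.0000) / 1.7974 = 0.2782.
Step 5: Two-sided p-value via normal approximation = 2*(1 - Phi(|z|)) = 0.780879.
Step 6: alpha = 0.05. fail to reject H0.

R = 9, z = 0.2782, p = 0.780879, fail to reject H0.


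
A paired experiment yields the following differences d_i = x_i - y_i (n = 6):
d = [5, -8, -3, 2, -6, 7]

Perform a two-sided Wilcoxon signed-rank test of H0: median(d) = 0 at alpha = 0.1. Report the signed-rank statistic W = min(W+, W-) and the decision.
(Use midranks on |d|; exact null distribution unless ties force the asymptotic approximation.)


Step 1: Drop any zero differences (none here) and take |d_i|.
|d| = [5, 8, 3, 2, 6, 7]
Step 2: Midrank |d_i| (ties get averaged ranks).
ranks: |5|->3, |8|->6, |3|->2, |2|->1, |6|->4, |7|->5
Step 3: Attach original signs; sum ranks with positive sign and with negative sign.
W+ = 3 + 1 + 5 = 9
W- = 6 + 2 + 4 = 12
(Check: W+ + W- = 21 should equal n(n+1)/2 = 21.)
Step 4: Test statistic W = min(W+, W-) = 9.
Step 5: No ties, so the exact null distribution over the 2^6 = 64 sign assignments gives the two-sided p-value = 0.843750.
Step 6: alpha = 0.1. fail to reject H0.

W+ = 9, W- = 12, W = min = 9, p = 0.843750, fail to reject H0.


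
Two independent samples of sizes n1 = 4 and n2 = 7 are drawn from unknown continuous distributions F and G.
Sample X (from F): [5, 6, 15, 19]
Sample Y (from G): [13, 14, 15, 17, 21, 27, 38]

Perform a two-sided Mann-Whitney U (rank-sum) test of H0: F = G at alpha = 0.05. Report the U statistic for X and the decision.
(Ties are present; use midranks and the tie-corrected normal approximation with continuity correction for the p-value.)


Step 1: Combine and sort all 11 observations; assign midranks.
sorted (value, group): (5,X), (6,X), (13,Y), (14,Y), (15,X), (15,Y), (17,Y), (19,X), (21,Y), (27,Y), (38,Y)
ranks: 5->1, 6->2, 13->3, 14->4, 15->5.5, 15->5.5, 17->7, 19->8, 21->9, 27->10, 38->11
Step 2: Rank sum for X: R1 = 1 + 2 + 5.5 + 8 = 16.5.
Step 3: U_X = R1 - n1(n1+1)/2 = 16.5 - 4*5/2 = 16.5 - 10 = 6.5.
       U_Y = n1*n2 - U_X = 28 - 6.5 = 21.5.
Step 4: Ties are present, so use the tie-corrected normal approximation (with continuity correction) for the p-value.
Step 5: p-value = 0.184875; compare to alpha = 0.05. fail to reject H0.

U_X = 6.5, p = 0.184875, fail to reject H0 at alpha = 0.05.


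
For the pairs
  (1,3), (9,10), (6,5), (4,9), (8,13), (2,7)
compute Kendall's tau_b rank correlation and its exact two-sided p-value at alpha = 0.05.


Step 1: Enumerate the 15 unordered pairs (i,j) with i<j and classify each by sign(x_j-x_i) * sign(y_j-y_i).
  (1,2):dx=+8,dy=+7->C; (1,3):dx=+5,dy=+2->C; (1,4):dx=+3,dy=+6->C; (1,5):dx=+7,dy=+10->C
  (1,6):dx=+1,dy=+4->C; (2,3):dx=-3,dy=-5->C; (2,4):dx=-5,dy=-1->C; (2,5):dx=-1,dy=+3->D
  (2,6):dx=-7,dy=-3->C; (3,4):dx=-2,dy=+4->D; (3,5):dx=+2,dy=+8->C; (3,6):dx=-4,dy=+2->D
  (4,5):dx=+4,dy=+4->C; (4,6):dx=-2,dy=-2->C; (5,6):dx=-6,dy=-6->C
Step 2: C = 12, D = 3, total pairs = 15.
Step 3: tau = (C - D)/(n(n-1)/2) = (12 - 3)/15 = 0.600000.
Step 4: Exact two-sided p-value (enumerate n! = 720 permutations of y under H0): p = 0.136111.
Step 5: alpha = 0.05. fail to reject H0.

tau_b = 0.6000 (C=12, D=3), p = 0.136111, fail to reject H0.


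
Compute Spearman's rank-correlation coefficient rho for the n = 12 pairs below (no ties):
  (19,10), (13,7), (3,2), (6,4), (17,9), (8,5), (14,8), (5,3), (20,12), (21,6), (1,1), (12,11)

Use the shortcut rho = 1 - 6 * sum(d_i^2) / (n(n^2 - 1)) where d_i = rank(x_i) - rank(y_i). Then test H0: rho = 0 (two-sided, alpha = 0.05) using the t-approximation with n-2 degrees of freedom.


Step 1: Rank x and y separately (midranks; no ties here).
rank(x): 19->10, 13->7, 3->2, 6->4, 17->9, 8->5, 14->8, 5->3, 20->11, 21->12, 1->1, 12->6
rank(y): 10->10, 7->7, 2->2, 4->4, 9->9, 5->5, 8->8, 3->3, 12->12, 6->6, 1->1, 11->11
Step 2: d_i = R_x(i) - R_y(i); compute d_i^2.
  (10-10)^2=0, (7-7)^2=0, (2-2)^2=0, (4-4)^2=0, (9-9)^2=0, (5-5)^2=0, (8-8)^2=0, (3-3)^2=0, (11-12)^2=1, (12-6)^2=36, (1-1)^2=0, (6-11)^2=25
sum(d^2) = 62.
Step 3: rho = 1 - 6*62 / (12*(12^2 - 1)) = 1 - 372/1716 = 0.783217.
Step 4: Under H0, t = rho * sqrt((n-2)/(1-rho^2)) = 3.9835 ~ t(10).
Step 5: Two-sided p-value from the t-distribution with 10 df = 0.002586.
Step 6: alpha = 0.05. reject H0.

rho = 0.7832, p = 0.002586, reject H0 at alpha = 0.05.


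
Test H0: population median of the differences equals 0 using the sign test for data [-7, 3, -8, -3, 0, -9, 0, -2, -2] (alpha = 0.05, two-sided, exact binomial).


Step 1: Discard zero differences. Original n = 9; n_eff = number of nonzero differences = 7.
Nonzero differences (with sign): -7, +3, -8, -3, -9, -2, -2
Step 2: Count signs: positive = 1, negative = 6.
Step 3: Under H0: P(positive) = 0.5, so the number of positives S ~ Bin(7, 0.5).
Step 4: Two-sided exact p-value = sum of Bin(7,0.5) probabilities at or below the observed probability = 0.125000.
Step 5: alpha = 0.05. fail to reject H0.

n_eff = 7, pos = 1, neg = 6, p = 0.125000, fail to reject H0.


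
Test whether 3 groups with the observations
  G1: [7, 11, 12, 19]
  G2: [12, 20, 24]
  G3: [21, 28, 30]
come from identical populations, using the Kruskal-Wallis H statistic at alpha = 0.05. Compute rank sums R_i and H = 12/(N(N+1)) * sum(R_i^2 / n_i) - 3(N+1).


Step 1: Combine all N = 10 observations and assign midranks.
sorted (value, group, rank): (7,G1,1), (11,G1,2), (12,G1,3.5), (12,G2,3.5), (19,G1,5), (20,G2,6), (21,G3,7), (24,G2,8), (28,G3,9), (30,G3,10)
Step 2: Sum ranks within each group.
R_1 = 11.5 (n_1 = 4)
R_2 = 17.5 (n_2 = 3)
R_3 = 26 (n_3 = 3)
Step 3: H = 12/(N(N+1)) * sum(R_i^2/n_i) - 3(N+1)
     = 12/(10*11) * (11.5^2/4 + 17.5^2/3 + 26^2/3) - 3*11
     = 0.109091 * 360.479 - 33
     = 6.325000.
Step 4: Ties present; correction factor C = 1 - 6/(10^3 - 10) = 0.993939. Corrected H = 6.325000 / 0.993939 = 6.363567.
Step 5: Under H0, H ~ chi^2(2); p-value = 0.041512.
Step 6: alpha = 0.05. reject H0.

H = 6.3636, df = 2, p = 0.041512, reject H0.


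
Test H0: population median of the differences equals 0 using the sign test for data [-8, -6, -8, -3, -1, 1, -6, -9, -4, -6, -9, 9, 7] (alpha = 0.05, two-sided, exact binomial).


Step 1: Discard zero differences. Original n = 13; n_eff = number of nonzero differences = 13.
Nonzero differences (with sign): -8, -6, -8, -3, -1, +1, -6, -9, -4, -6, -9, +9, +7
Step 2: Count signs: positive = 3, negative = 10.
Step 3: Under H0: P(positive) = 0.5, so the number of positives S ~ Bin(13, 0.5).
Step 4: Two-sided exact p-value = sum of Bin(13,0.5) probabilities at or below the observed probability = 0.092285.
Step 5: alpha = 0.05. fail to reject H0.

n_eff = 13, pos = 3, neg = 10, p = 0.092285, fail to reject H0.


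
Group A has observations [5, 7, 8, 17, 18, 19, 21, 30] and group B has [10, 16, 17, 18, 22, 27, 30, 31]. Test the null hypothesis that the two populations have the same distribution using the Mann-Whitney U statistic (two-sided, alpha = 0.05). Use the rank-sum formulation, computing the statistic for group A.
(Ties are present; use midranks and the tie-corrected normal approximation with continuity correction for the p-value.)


Step 1: Combine and sort all 16 observations; assign midranks.
sorted (value, group): (5,X), (7,X), (8,X), (10,Y), (16,Y), (17,X), (17,Y), (18,X), (18,Y), (19,X), (21,X), (22,Y), (27,Y), (30,X), (30,Y), (31,Y)
ranks: 5->1, 7->2, 8->3, 10->4, 16->5, 17->6.5, 17->6.5, 18->8.5, 18->8.5, 19->10, 21->11, 22->12, 27->13, 30->14.5, 30->14.5, 31->16
Step 2: Rank sum for X: R1 = 1 + 2 + 3 + 6.5 + 8.5 + 10 + 11 + 14.5 = 56.5.
Step 3: U_X = R1 - n1(n1+1)/2 = 56.5 - 8*9/2 = 56.5 - 36 = 20.5.
       U_Y = n1*n2 - U_X = 64 - 20.5 = 43.5.
Step 4: Ties are present, so use the tie-corrected normal approximation (with continuity correction) for the p-value.
Step 5: p-value = 0.246951; compare to alpha = 0.05. fail to reject H0.

U_X = 20.5, p = 0.246951, fail to reject H0 at alpha = 0.05.


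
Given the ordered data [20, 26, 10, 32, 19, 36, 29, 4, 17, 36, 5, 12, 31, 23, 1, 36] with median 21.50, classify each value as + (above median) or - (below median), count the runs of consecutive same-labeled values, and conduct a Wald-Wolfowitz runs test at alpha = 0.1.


Step 1: Compute median = 21.50; label A = above, B = below.
Labels in order: BABABAABBABBAABA  (n_A = 8, n_B = 8)
Step 2: Count runs R = 12.
Step 3: Under H0 (random ordering), E[R] = 2*n_A*n_B/(n_A+n_B) + 1 = 2*8*8/16 + 1 = 9.0000.
        Var[R] = 2*n_A*n_B*(2*n_A*n_B - n_A - n_B) / ((n_A+n_B)^2 * (n_A+n_B-1)) = 14336/3840 = 3.7333.
        SD[R] = 1.9322.
Step 4: Continuity-corrected z = (R - 0.5 - E[R]) / SD[R] = (12 - 0.5 - 9.0000) / 1.9322 = 1.2939.
Step 5: Two-sided p-value via normal approximation = 2*(1 - Phi(|z|)) = 0.195709.
Step 6: alpha = 0.1. fail to reject H0.

R = 12, z = 1.2939, p = 0.195709, fail to reject H0.


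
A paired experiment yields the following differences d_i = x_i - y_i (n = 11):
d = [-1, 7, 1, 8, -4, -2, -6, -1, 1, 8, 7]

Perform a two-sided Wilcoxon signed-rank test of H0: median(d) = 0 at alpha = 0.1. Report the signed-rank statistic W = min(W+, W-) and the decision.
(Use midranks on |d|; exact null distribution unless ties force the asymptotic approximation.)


Step 1: Drop any zero differences (none here) and take |d_i|.
|d| = [1, 7, 1, 8, 4, 2, 6, 1, 1, 8, 7]
Step 2: Midrank |d_i| (ties get averaged ranks).
ranks: |1|->2.5, |7|->8.5, |1|->2.5, |8|->10.5, |4|->6, |2|->5, |6|->7, |1|->2.5, |1|->2.5, |8|->10.5, |7|->8.5
Step 3: Attach original signs; sum ranks with positive sign and with negative sign.
W+ = 8.5 + 2.5 + 10.5 + 2.5 + 10.5 + 8.5 = 43
W- = 2.5 + 6 + 5 + 7 + 2.5 = 23
(Check: W+ + W- = 66 should equal n(n+1)/2 = 66.)
Step 4: Test statistic W = min(W+, W-) = 23.
Step 5: Ties in |d|, so use the tie-corrected normal approximation.
        E[W] = n(n+1)/4 = 11*12/4 = 33.
        Tie groups: |d|=1 (t=4), |d|=7 (t=2), |d|=8 (t=2); sum(t^3 - t) = 72.
        Var[W] = n(n+1)(2n+1)/24 - sum(t^3-t)/48 = 3036/24 - 72/48 = 125.
        z = (W - E[W]) / sqrt(Var[W]) = (23 - 33) / 11.1803 = -0.8944.
        Two-sided p = 2*Phi(z) = 0.371093.
Step 6: alpha = 0.1. fail to reject H0.

W+ = 43, W- = 23, W = min = 23, p = 0.371093, fail to reject H0.


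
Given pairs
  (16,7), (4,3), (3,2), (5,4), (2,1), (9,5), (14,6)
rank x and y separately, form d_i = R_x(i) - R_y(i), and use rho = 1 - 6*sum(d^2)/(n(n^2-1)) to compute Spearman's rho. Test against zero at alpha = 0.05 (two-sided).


Step 1: Rank x and y separately (midranks; no ties here).
rank(x): 16->7, 4->3, 3->2, 5->4, 2->1, 9->5, 14->6
rank(y): 7->7, 3->3, 2->2, 4->4, 1->1, 5->5, 6->6
Step 2: d_i = R_x(i) - R_y(i); compute d_i^2.
  (7-7)^2=0, (3-3)^2=0, (2-2)^2=0, (4-4)^2=0, (1-1)^2=0, (5-5)^2=0, (6-6)^2=0
sum(d^2) = 0.
Step 3: rho = 1 - 6*0 / (7*(7^2 - 1)) = 1 - 0/336 = 1.000000.
Step 5: Two-sided p-value from the t-distribution with 5 df = 0.000000.
Step 6: alpha = 0.05. reject H0.

rho = 1.0000, p = 0.000000, reject H0 at alpha = 0.05.


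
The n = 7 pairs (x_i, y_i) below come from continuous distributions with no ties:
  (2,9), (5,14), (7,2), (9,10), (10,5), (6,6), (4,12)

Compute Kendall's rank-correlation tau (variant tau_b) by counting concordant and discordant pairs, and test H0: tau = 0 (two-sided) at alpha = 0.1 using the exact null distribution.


Step 1: Enumerate the 21 unordered pairs (i,j) with i<j and classify each by sign(x_j-x_i) * sign(y_j-y_i).
  (1,2):dx=+3,dy=+5->C; (1,3):dx=+5,dy=-7->D; (1,4):dx=+7,dy=+1->C; (1,5):dx=+8,dy=-4->D
  (1,6):dx=+4,dy=-3->D; (1,7):dx=+2,dy=+3->C; (2,3):dx=+2,dy=-12->D; (2,4):dx=+4,dy=-4->D
  (2,5):dx=+5,dy=-9->D; (2,6):dx=+1,dy=-8->D; (2,7):dx=-1,dy=-2->C; (3,4):dx=+2,dy=+8->C
  (3,5):dx=+3,dy=+3->C; (3,6):dx=-1,dy=+4->D; (3,7):dx=-3,dy=+10->D; (4,5):dx=+1,dy=-5->D
  (4,6):dx=-3,dy=-4->C; (4,7):dx=-5,dy=+2->D; (5,6):dx=-4,dy=+1->D; (5,7):dx=-6,dy=+7->D
  (6,7):dx=-2,dy=+6->D
Step 2: C = 7, D = 14, total pairs = 21.
Step 3: tau = (C - D)/(n(n-1)/2) = (7 - 14)/21 = -0.333333.
Step 4: Exact two-sided p-value (enumerate n! = 5040 permutations of y under H0): p = 0.381349.
Step 5: alpha = 0.1. fail to reject H0.

tau_b = -0.3333 (C=7, D=14), p = 0.381349, fail to reject H0.


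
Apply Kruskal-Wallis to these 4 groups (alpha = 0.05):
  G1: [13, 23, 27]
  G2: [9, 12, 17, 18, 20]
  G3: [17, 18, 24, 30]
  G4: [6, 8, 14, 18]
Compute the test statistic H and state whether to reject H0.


Step 1: Combine all N = 16 observations and assign midranks.
sorted (value, group, rank): (6,G4,1), (8,G4,2), (9,G2,3), (12,G2,4), (13,G1,5), (14,G4,6), (17,G2,7.5), (17,G3,7.5), (18,G2,10), (18,G3,10), (18,G4,10), (20,G2,12), (23,G1,13), (24,G3,14), (27,G1,15), (30,G3,16)
Step 2: Sum ranks within each group.
R_1 = 33 (n_1 = 3)
R_2 = 36.5 (n_2 = 5)
R_3 = 47.5 (n_3 = 4)
R_4 = 19 (n_4 = 4)
Step 3: H = 12/(N(N+1)) * sum(R_i^2/n_i) - 3(N+1)
     = 12/(16*17) * (33^2/3 + 36.5^2/5 + 47.5^2/4 + 19^2/4) - 3*17
     = 0.044118 * 1283.76 - 51
     = 5.636581.
Step 4: Ties present; correction factor C = 1 - 30/(16^3 - 16) = 0.992647. Corrected H = 5.636581 / 0.992647 = 5.678333.
Step 5: Under H0, H ~ chi^2(3); p-value = 0.128353.
Step 6: alpha = 0.05. fail to reject H0.

H = 5.6783, df = 3, p = 0.128353, fail to reject H0.
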